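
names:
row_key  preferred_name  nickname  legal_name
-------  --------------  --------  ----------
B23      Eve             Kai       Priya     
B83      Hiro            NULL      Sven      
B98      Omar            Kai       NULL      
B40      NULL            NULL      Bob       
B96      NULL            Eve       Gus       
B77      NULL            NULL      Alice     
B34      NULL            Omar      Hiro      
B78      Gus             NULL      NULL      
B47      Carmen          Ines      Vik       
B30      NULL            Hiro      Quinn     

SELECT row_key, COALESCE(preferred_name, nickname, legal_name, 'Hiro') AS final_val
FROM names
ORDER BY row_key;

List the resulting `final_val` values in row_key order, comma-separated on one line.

Eve, Hiro, Omar, Bob, Carmen, Alice, Gus, Hiro, Eve, Omar

row_key=B23: preferred_name=Eve → Eve
row_key=B30: preferred_name=NULL, nickname=Hiro → Hiro
row_key=B34: preferred_name=NULL, nickname=Omar → Omar
row_key=B40: preferred_name=NULL, nickname=NULL, legal_name=Bob → Bob
row_key=B47: preferred_name=Carmen → Carmen
row_key=B77: preferred_name=NULL, nickname=NULL, legal_name=Alice → Alice
row_key=B78: preferred_name=Gus → Gus
row_key=B83: preferred_name=Hiro → Hiro
row_key=B96: preferred_name=NULL, nickname=Eve → Eve
row_key=B98: preferred_name=Omar → Omar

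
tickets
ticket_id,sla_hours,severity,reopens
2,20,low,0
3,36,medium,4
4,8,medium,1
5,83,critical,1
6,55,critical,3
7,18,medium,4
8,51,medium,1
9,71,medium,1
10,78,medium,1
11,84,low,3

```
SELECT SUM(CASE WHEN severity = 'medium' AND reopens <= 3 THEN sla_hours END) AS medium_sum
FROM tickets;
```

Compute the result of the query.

208

ticket_id=2: ✗
ticket_id=3: ✗
ticket_id=4: ✓ → 8
ticket_id=5: ✗
ticket_id=6: ✗
ticket_id=7: ✗
ticket_id=8: ✓ → 51
ticket_id=9: ✓ → 71
ticket_id=10: ✓ → 78
ticket_id=11: ✗
medium_sum = 8 + 51 + 71 + 78 = 208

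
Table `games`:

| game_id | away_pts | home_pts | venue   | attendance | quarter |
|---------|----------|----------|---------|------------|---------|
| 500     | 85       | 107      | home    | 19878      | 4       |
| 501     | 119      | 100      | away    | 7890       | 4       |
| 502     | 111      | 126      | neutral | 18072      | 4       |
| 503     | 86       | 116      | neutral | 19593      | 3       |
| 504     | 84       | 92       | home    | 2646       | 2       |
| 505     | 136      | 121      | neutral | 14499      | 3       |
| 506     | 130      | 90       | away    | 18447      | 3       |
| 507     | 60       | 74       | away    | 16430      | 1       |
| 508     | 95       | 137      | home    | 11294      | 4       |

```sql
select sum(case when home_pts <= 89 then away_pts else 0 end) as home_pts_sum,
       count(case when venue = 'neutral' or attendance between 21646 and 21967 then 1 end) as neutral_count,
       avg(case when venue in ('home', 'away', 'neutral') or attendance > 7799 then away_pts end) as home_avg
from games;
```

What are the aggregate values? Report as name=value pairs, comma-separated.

home_pts_sum=60, neutral_count=3, home_avg=100.6666666667

[home_pts_sum: home_pts <= 89]
game_id=500: ✗
game_id=501: ✗
game_id=502: ✗
game_id=503: ✗
game_id=504: ✗
game_id=505: ✗
game_id=506: ✗
game_id=507: ✓ → 60
game_id=508: ✗
home_pts_sum = 60
—
[neutral_count: venue = 'neutral' or attendance between 21646 and 21967]
game_id=500: ✗
game_id=501: ✗
game_id=502: ✓ → 1
game_id=503: ✓ → 1
game_id=504: ✗
game_id=505: ✓ → 1
game_id=506: ✗
game_id=507: ✗
game_id=508: ✗
neutral_count = COUNT(1, 1, 1) = 3
—
[home_avg: venue in ('home', 'away', 'neutral') or attendance > 7799]
game_id=500: ✓ → 85
game_id=501: ✓ → 119
game_id=502: ✓ → 111
game_id=503: ✓ → 86
game_id=504: ✓ → 84
game_id=505: ✓ → 136
game_id=506: ✓ → 130
game_id=507: ✓ → 60
game_id=508: ✓ → 95
home_avg = (85 + 119 + 111 + 86 + 84 + 136 + 130 + 60 + 95) / 9 = 100.6666666667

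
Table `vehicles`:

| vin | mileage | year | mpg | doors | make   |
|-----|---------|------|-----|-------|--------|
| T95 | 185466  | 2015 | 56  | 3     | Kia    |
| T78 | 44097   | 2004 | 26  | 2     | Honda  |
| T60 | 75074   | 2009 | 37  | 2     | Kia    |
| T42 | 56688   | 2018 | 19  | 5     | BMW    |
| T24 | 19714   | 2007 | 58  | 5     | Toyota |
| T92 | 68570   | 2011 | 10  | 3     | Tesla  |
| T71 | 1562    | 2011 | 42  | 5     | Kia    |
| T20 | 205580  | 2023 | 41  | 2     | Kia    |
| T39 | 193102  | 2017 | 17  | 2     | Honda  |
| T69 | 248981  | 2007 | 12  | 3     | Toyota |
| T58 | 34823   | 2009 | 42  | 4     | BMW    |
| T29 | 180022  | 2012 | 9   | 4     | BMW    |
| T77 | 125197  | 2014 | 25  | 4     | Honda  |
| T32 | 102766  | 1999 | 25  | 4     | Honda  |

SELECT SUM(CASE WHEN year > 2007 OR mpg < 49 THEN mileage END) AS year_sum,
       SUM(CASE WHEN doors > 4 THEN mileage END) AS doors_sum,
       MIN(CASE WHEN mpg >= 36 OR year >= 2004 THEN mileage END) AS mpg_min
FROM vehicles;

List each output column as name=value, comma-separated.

[year_sum: year > 2007 OR mpg < 49]
vin=T95: ✓ → 185466
vin=T78: ✓ → 44097
vin=T60: ✓ → 75074
vin=T42: ✓ → 56688
vin=T24: ✗
vin=T92: ✓ → 68570
vin=T71: ✓ → 1562
vin=T20: ✓ → 205580
vin=T39: ✓ → 193102
vin=T69: ✓ → 248981
vin=T58: ✓ → 34823
vin=T29: ✓ → 180022
vin=T77: ✓ → 125197
vin=T32: ✓ → 102766
year_sum = 185466 + 44097 + 75074 + 56688 + 68570 + 1562 + 205580 + 193102 + 248981 + 34823 + 180022 + 125197 + 102766 = 1521928
—
[doors_sum: doors > 4]
vin=T95: ✗
vin=T78: ✗
vin=T60: ✗
vin=T42: ✓ → 56688
vin=T24: ✓ → 19714
vin=T92: ✗
vin=T71: ✓ → 1562
vin=T20: ✗
vin=T39: ✗
vin=T69: ✗
vin=T58: ✗
vin=T29: ✗
vin=T77: ✗
vin=T32: ✗
doors_sum = 56688 + 19714 + 1562 = 77964
—
[mpg_min: mpg >= 36 OR year >= 2004]
vin=T95: ✓ → 185466
vin=T78: ✓ → 44097
vin=T60: ✓ → 75074
vin=T42: ✓ → 56688
vin=T24: ✓ → 19714
vin=T92: ✓ → 68570
vin=T71: ✓ → 1562
vin=T20: ✓ → 205580
vin=T39: ✓ → 193102
vin=T69: ✓ → 248981
vin=T58: ✓ → 34823
vin=T29: ✓ → 180022
vin=T77: ✓ → 125197
vin=T32: ✗
mpg_min = MIN(185466, 44097, 75074, 56688, 19714, 68570, 1562, 205580, 193102, 248981, 34823, 180022, 125197) = 1562

year_sum=1521928, doors_sum=77964, mpg_min=1562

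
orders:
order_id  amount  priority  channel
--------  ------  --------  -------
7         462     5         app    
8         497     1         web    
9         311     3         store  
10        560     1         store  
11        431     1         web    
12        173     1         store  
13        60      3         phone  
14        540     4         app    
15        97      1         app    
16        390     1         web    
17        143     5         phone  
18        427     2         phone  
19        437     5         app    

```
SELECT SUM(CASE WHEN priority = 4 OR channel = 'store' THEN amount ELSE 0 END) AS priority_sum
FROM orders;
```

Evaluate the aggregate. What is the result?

order_id=7: ✗
order_id=8: ✗
order_id=9: ✓ → 311
order_id=10: ✓ → 560
order_id=11: ✗
order_id=12: ✓ → 173
order_id=13: ✗
order_id=14: ✓ → 540
order_id=15: ✗
order_id=16: ✗
order_id=17: ✗
order_id=18: ✗
order_id=19: ✗
priority_sum = 311 + 560 + 173 + 540 = 1584

1584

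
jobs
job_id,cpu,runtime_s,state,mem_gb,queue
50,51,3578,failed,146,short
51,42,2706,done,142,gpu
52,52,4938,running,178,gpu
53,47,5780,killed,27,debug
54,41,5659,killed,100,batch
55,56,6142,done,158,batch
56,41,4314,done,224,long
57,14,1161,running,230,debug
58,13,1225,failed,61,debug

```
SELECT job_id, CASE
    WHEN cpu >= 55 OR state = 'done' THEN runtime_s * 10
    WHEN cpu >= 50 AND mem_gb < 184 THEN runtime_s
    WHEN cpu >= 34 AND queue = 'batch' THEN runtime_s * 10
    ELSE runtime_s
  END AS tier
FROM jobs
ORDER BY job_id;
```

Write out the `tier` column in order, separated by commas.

3578, 27060, 4938, 5780, 56590, 61420, 43140, 1161, 1225

job_id=50: cpu >= 50 AND mem_gb < 184 → 3578
job_id=51: cpu >= 55 OR state = 'done' → 27060
job_id=52: cpu >= 50 AND mem_gb < 184 → 4938
job_id=53: ELSE → 5780
job_id=54: cpu >= 34 AND queue = 'batch' → 56590
job_id=55: cpu >= 55 OR state = 'done' → 61420
job_id=56: cpu >= 55 OR state = 'done' → 43140
job_id=57: ELSE → 1161
job_id=58: ELSE → 1225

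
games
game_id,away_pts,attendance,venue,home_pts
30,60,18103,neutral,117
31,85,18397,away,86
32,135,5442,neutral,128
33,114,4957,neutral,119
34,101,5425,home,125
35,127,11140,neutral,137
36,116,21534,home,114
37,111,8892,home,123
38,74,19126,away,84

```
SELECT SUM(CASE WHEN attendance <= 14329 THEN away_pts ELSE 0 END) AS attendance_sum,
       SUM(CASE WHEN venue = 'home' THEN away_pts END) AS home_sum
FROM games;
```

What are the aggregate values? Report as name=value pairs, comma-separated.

attendance_sum=588, home_sum=328

[attendance_sum: attendance <= 14329]
game_id=30: ✗
game_id=31: ✗
game_id=32: ✓ → 135
game_id=33: ✓ → 114
game_id=34: ✓ → 101
game_id=35: ✓ → 127
game_id=36: ✗
game_id=37: ✓ → 111
game_id=38: ✗
attendance_sum = 135 + 114 + 101 + 127 + 111 = 588
—
[home_sum: venue = 'home']
game_id=30: ✗
game_id=31: ✗
game_id=32: ✗
game_id=33: ✗
game_id=34: ✓ → 101
game_id=35: ✗
game_id=36: ✓ → 116
game_id=37: ✓ → 111
game_id=38: ✗
home_sum = 101 + 116 + 111 = 328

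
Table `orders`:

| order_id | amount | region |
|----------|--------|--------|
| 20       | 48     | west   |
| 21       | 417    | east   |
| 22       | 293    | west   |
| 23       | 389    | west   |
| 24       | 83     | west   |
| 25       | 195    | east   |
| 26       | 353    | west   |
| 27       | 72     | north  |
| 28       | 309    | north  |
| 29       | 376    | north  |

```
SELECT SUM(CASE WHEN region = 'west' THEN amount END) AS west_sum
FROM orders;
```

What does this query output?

1166

order_id=20: ✓ → 48
order_id=21: ✗
order_id=22: ✓ → 293
order_id=23: ✓ → 389
order_id=24: ✓ → 83
order_id=25: ✗
order_id=26: ✓ → 353
order_id=27: ✗
order_id=28: ✗
order_id=29: ✗
west_sum = 48 + 293 + 389 + 83 + 353 = 1166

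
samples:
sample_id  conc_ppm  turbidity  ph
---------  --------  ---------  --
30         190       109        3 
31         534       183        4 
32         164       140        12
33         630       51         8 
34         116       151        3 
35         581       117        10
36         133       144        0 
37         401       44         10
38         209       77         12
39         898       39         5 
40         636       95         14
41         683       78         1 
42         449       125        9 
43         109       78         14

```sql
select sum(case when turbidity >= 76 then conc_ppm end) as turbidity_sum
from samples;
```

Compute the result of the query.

3804

sample_id=30: ✓ → 190
sample_id=31: ✓ → 534
sample_id=32: ✓ → 164
sample_id=33: ✗
sample_id=34: ✓ → 116
sample_id=35: ✓ → 581
sample_id=36: ✓ → 133
sample_id=37: ✗
sample_id=38: ✓ → 209
sample_id=39: ✗
sample_id=40: ✓ → 636
sample_id=41: ✓ → 683
sample_id=42: ✓ → 449
sample_id=43: ✓ → 109
turbidity_sum = 190 + 534 + 164 + 116 + 581 + 133 + 209 + 636 + 683 + 449 + 109 = 3804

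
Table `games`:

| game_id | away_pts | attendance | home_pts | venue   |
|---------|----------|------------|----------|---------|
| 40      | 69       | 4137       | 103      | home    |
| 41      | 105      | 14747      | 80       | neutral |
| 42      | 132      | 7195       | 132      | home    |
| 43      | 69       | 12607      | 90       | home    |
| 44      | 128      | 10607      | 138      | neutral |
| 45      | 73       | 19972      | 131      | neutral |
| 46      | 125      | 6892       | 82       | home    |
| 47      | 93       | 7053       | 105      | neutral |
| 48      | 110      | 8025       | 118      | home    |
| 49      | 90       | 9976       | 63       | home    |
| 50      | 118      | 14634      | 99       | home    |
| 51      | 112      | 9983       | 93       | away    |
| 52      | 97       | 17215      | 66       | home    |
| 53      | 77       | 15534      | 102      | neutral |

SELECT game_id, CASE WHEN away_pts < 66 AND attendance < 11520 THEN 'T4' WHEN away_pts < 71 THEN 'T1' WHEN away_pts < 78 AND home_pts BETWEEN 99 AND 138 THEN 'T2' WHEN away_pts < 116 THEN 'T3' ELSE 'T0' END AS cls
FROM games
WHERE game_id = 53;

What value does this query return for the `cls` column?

T2

game_id = 53: away_pts=77, attendance=15534, home_pts=102, venue=neutral.
away_pts < 66 AND attendance < 11520 → false
away_pts < 71 → false
away_pts < 78 AND home_pts BETWEEN 99 AND 138 → true → T2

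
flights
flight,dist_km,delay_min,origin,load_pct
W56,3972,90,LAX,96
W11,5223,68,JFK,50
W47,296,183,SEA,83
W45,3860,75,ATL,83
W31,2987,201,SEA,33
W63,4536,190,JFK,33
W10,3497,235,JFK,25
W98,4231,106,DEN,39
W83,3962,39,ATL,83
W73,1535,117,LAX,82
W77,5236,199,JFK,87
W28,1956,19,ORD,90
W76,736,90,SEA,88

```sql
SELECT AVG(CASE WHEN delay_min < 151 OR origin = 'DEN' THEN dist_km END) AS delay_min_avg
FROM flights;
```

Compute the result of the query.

3184.375

flight=W56: ✓ → 3972
flight=W11: ✓ → 5223
flight=W47: ✗
flight=W45: ✓ → 3860
flight=W31: ✗
flight=W63: ✗
flight=W10: ✗
flight=W98: ✓ → 4231
flight=W83: ✓ → 3962
flight=W73: ✓ → 1535
flight=W77: ✗
flight=W28: ✓ → 1956
flight=W76: ✓ → 736
delay_min_avg = (3972 + 5223 + 3860 + 4231 + 3962 + 1535 + 1956 + 736) / 8 = 3184.375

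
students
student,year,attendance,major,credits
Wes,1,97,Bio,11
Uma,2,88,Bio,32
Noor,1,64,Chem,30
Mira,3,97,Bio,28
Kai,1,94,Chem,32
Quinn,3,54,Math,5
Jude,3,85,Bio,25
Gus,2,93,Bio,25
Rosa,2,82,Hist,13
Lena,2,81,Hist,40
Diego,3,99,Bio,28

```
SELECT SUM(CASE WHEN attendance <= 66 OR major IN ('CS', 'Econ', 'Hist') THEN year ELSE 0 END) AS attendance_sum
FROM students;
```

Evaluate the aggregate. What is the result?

8

student=Wes: ✗
student=Uma: ✗
student=Noor: ✓ → 1
student=Mira: ✗
student=Kai: ✗
student=Quinn: ✓ → 3
student=Jude: ✗
student=Gus: ✗
student=Rosa: ✓ → 2
student=Lena: ✓ → 2
student=Diego: ✗
attendance_sum = 1 + 3 + 2 + 2 = 8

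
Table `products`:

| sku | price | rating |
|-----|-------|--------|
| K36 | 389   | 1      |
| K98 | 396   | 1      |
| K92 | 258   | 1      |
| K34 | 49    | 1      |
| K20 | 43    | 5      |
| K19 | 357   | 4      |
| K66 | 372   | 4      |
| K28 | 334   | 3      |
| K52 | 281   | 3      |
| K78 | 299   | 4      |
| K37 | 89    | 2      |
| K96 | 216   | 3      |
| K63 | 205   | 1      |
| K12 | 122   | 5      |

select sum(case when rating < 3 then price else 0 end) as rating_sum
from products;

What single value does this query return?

1386

sku=K36: ✓ → 389
sku=K98: ✓ → 396
sku=K92: ✓ → 258
sku=K34: ✓ → 49
sku=K20: ✗
sku=K19: ✗
sku=K66: ✗
sku=K28: ✗
sku=K52: ✗
sku=K78: ✗
sku=K37: ✓ → 89
sku=K96: ✗
sku=K63: ✓ → 205
sku=K12: ✗
rating_sum = 389 + 396 + 258 + 49 + 89 + 205 = 1386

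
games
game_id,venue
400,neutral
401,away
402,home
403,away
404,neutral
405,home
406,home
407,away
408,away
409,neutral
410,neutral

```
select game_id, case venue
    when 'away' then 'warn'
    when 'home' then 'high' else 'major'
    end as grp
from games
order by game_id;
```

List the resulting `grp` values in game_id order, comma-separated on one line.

major, warn, high, warn, major, high, high, warn, warn, major, major

game_id=400: ELSE → major
game_id=401: venue='away' → warn
game_id=402: venue='home' → high
game_id=403: venue='away' → warn
game_id=404: ELSE → major
game_id=405: venue='home' → high
game_id=406: venue='home' → high
game_id=407: venue='away' → warn
game_id=408: venue='away' → warn
game_id=409: ELSE → major
game_id=410: ELSE → major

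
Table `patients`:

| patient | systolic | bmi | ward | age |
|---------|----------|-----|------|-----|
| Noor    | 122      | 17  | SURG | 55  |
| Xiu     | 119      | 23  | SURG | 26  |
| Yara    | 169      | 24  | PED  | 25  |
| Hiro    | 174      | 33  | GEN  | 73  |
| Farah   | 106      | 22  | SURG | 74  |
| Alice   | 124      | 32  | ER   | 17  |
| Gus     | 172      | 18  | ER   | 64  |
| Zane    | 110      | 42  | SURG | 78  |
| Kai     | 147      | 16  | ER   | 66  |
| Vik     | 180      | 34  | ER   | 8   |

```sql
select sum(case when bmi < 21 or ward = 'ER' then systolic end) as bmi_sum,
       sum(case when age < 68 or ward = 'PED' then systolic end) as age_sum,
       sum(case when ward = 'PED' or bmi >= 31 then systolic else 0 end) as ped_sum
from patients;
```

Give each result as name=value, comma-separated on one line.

[bmi_sum: bmi < 21 or ward = 'ER']
patient=Noor: ✓ → 122
patient=Xiu: ✗
patient=Yara: ✗
patient=Hiro: ✗
patient=Farah: ✗
patient=Alice: ✓ → 124
patient=Gus: ✓ → 172
patient=Zane: ✗
patient=Kai: ✓ → 147
patient=Vik: ✓ → 180
bmi_sum = 122 + 124 + 172 + 147 + 180 = 745
—
[age_sum: age < 68 or ward = 'PED']
patient=Noor: ✓ → 122
patient=Xiu: ✓ → 119
patient=Yara: ✓ → 169
patient=Hiro: ✗
patient=Farah: ✗
patient=Alice: ✓ → 124
patient=Gus: ✓ → 172
patient=Zane: ✗
patient=Kai: ✓ → 147
patient=Vik: ✓ → 180
age_sum = 122 + 119 + 169 + 124 + 172 + 147 + 180 = 1033
—
[ped_sum: ward = 'PED' or bmi >= 31]
patient=Noor: ✗
patient=Xiu: ✗
patient=Yara: ✓ → 169
patient=Hiro: ✓ → 174
patient=Farah: ✗
patient=Alice: ✓ → 124
patient=Gus: ✗
patient=Zane: ✓ → 110
patient=Kai: ✗
patient=Vik: ✓ → 180
ped_sum = 169 + 174 + 124 + 110 + 180 = 757

bmi_sum=745, age_sum=1033, ped_sum=757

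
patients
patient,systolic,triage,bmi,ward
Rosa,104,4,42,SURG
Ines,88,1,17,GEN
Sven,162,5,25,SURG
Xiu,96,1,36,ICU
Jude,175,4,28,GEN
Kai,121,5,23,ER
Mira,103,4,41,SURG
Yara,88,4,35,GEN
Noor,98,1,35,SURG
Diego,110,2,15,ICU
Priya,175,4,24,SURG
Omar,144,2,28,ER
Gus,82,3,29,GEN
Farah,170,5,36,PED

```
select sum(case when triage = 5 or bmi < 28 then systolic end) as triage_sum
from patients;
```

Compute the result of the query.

826

patient=Rosa: ✗
patient=Ines: ✓ → 88
patient=Sven: ✓ → 162
patient=Xiu: ✗
patient=Jude: ✗
patient=Kai: ✓ → 121
patient=Mira: ✗
patient=Yara: ✗
patient=Noor: ✗
patient=Diego: ✓ → 110
patient=Priya: ✓ → 175
patient=Omar: ✗
patient=Gus: ✗
patient=Farah: ✓ → 170
triage_sum = 88 + 162 + 121 + 110 + 175 + 170 = 826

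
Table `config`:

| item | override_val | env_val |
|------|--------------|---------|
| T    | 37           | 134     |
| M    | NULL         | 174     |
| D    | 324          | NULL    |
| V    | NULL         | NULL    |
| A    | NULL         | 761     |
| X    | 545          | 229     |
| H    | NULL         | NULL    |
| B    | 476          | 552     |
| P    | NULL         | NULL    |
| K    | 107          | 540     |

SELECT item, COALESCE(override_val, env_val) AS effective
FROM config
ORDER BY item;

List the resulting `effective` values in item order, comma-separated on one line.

761, 476, 324, NULL, 107, 174, NULL, 37, NULL, 545

item=A: override_val=NULL, env_val=761 → 761
item=B: override_val=476 → 476
item=D: override_val=324 → 324
item=H: override_val=NULL, env_val=NULL (all NULL) → NULL
item=K: override_val=107 → 107
item=M: override_val=NULL, env_val=174 → 174
item=P: override_val=NULL, env_val=NULL (all NULL) → NULL
item=T: override_val=37 → 37
item=V: override_val=NULL, env_val=NULL (all NULL) → NULL
item=X: override_val=545 → 545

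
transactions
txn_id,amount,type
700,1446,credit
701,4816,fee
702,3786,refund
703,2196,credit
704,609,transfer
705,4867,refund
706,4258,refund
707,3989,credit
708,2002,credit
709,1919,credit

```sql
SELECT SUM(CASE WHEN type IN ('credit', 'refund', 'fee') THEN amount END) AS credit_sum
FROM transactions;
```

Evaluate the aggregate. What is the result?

txn_id=700: ✓ → 1446
txn_id=701: ✓ → 4816
txn_id=702: ✓ → 3786
txn_id=703: ✓ → 2196
txn_id=704: ✗
txn_id=705: ✓ → 4867
txn_id=706: ✓ → 4258
txn_id=707: ✓ → 3989
txn_id=708: ✓ → 2002
txn_id=709: ✓ → 1919
credit_sum = 1446 + 4816 + 3786 + 2196 + 4867 + 4258 + 3989 + 2002 + 1919 = 29279

29279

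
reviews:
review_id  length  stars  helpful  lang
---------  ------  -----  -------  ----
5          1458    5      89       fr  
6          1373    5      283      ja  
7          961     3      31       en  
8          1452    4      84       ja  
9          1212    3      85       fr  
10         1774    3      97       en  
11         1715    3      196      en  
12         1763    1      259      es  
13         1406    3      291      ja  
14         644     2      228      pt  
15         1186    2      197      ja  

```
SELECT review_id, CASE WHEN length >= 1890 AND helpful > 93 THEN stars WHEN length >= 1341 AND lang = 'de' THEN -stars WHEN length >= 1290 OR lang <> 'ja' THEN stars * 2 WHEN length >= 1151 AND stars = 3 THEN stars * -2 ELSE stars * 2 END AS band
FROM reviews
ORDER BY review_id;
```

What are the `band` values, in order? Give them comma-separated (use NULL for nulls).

10, 10, 6, 8, 6, 6, 6, 2, 6, 4, 4

review_id=5: length >= 1290 OR lang <> 'ja' → 10
review_id=6: length >= 1290 OR lang <> 'ja' → 10
review_id=7: length >= 1290 OR lang <> 'ja' → 6
review_id=8: length >= 1290 OR lang <> 'ja' → 8
review_id=9: length >= 1290 OR lang <> 'ja' → 6
review_id=10: length >= 1290 OR lang <> 'ja' → 6
review_id=11: length >= 1290 OR lang <> 'ja' → 6
review_id=12: length >= 1290 OR lang <> 'ja' → 2
review_id=13: length >= 1290 OR lang <> 'ja' → 6
review_id=14: length >= 1290 OR lang <> 'ja' → 4
review_id=15: ELSE → 4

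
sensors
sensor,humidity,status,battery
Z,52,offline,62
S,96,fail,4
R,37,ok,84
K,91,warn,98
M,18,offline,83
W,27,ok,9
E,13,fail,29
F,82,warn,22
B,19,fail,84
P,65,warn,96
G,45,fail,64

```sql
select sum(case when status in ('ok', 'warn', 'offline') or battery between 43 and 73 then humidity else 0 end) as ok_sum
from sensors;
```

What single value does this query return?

417

sensor=Z: ✓ → 52
sensor=S: ✗
sensor=R: ✓ → 37
sensor=K: ✓ → 91
sensor=M: ✓ → 18
sensor=W: ✓ → 27
sensor=E: ✗
sensor=F: ✓ → 82
sensor=B: ✗
sensor=P: ✓ → 65
sensor=G: ✓ → 45
ok_sum = 52 + 37 + 91 + 18 + 27 + 82 + 65 + 45 = 417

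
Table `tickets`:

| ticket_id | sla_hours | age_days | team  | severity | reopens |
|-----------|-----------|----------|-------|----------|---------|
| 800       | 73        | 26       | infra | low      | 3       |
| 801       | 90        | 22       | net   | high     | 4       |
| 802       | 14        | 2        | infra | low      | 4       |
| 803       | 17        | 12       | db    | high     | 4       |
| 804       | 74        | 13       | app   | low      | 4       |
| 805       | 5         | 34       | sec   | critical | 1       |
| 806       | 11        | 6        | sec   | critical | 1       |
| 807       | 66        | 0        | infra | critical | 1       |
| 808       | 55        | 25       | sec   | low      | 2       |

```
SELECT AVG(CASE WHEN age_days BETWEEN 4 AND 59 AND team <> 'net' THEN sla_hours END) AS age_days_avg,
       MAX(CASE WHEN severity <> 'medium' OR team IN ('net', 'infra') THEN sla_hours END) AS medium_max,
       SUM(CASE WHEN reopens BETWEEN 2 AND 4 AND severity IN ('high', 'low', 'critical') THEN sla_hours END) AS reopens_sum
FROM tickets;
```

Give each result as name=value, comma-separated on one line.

age_days_avg=39.1666666667, medium_max=90, reopens_sum=323

[age_days_avg: age_days BETWEEN 4 AND 59 AND team <> 'net']
ticket_id=800: ✓ → 73
ticket_id=801: ✗
ticket_id=802: ✗
ticket_id=803: ✓ → 17
ticket_id=804: ✓ → 74
ticket_id=805: ✓ → 5
ticket_id=806: ✓ → 11
ticket_id=807: ✗
ticket_id=808: ✓ → 55
age_days_avg = (73 + 17 + 74 + 5 + 11 + 55) / 6 = 39.1666666667
—
[medium_max: severity <> 'medium' OR team IN ('net', 'infra')]
ticket_id=800: ✓ → 73
ticket_id=801: ✓ → 90
ticket_id=802: ✓ → 14
ticket_id=803: ✓ → 17
ticket_id=804: ✓ → 74
ticket_id=805: ✓ → 5
ticket_id=806: ✓ → 11
ticket_id=807: ✓ → 66
ticket_id=808: ✓ → 55
medium_max = MAX(73, 90, 14, 17, 74, 5, 11, 66, 55) = 90
—
[reopens_sum: reopens BETWEEN 2 AND 4 AND severity IN ('high', 'low', 'critical')]
ticket_id=800: ✓ → 73
ticket_id=801: ✓ → 90
ticket_id=802: ✓ → 14
ticket_id=803: ✓ → 17
ticket_id=804: ✓ → 74
ticket_id=805: ✗
ticket_id=806: ✗
ticket_id=807: ✗
ticket_id=808: ✓ → 55
reopens_sum = 73 + 90 + 14 + 17 + 74 + 55 = 323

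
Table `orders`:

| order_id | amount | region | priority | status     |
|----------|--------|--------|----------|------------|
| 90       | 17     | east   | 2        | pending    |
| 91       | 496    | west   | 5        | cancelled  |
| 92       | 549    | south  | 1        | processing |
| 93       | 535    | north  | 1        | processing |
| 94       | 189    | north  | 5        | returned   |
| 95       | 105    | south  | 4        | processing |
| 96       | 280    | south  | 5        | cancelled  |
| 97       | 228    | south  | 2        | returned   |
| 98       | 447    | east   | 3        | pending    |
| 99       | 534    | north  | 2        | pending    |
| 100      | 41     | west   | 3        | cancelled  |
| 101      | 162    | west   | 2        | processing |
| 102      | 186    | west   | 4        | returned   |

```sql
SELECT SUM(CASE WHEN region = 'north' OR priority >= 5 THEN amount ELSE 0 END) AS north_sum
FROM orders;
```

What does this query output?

2034

order_id=90: ✗
order_id=91: ✓ → 496
order_id=92: ✗
order_id=93: ✓ → 535
order_id=94: ✓ → 189
order_id=95: ✗
order_id=96: ✓ → 280
order_id=97: ✗
order_id=98: ✗
order_id=99: ✓ → 534
order_id=100: ✗
order_id=101: ✗
order_id=102: ✗
north_sum = 496 + 535 + 189 + 280 + 534 = 2034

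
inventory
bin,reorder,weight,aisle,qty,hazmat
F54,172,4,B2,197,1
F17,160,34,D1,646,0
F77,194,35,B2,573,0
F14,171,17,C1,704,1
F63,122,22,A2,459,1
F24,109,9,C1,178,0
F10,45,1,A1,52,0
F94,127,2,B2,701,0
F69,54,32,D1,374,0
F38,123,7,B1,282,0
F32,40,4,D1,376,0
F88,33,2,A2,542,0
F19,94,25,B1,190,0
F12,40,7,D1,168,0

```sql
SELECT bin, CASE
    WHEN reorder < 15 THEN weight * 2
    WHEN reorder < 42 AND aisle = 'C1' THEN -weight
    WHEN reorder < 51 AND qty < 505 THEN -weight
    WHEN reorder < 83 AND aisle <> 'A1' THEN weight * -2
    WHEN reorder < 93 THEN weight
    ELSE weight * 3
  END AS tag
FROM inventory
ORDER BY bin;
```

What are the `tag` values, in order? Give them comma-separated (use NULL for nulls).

-1, -7, 51, 102, 75, 27, -4, 21, 12, 66, -64, 105, -4, 6

bin=F10: reorder < 51 AND qty < 505 → -1
bin=F12: reorder < 51 AND qty < 505 → -7
bin=F14: ELSE → 51
bin=F17: ELSE → 102
bin=F19: ELSE → 75
bin=F24: ELSE → 27
bin=F32: reorder < 51 AND qty < 505 → -4
bin=F38: ELSE → 21
bin=F54: ELSE → 12
bin=F63: ELSE → 66
bin=F69: reorder < 83 AND aisle <> 'A1' → -64
bin=F77: ELSE → 105
bin=F88: reorder < 83 AND aisle <> 'A1' → -4
bin=F94: ELSE → 6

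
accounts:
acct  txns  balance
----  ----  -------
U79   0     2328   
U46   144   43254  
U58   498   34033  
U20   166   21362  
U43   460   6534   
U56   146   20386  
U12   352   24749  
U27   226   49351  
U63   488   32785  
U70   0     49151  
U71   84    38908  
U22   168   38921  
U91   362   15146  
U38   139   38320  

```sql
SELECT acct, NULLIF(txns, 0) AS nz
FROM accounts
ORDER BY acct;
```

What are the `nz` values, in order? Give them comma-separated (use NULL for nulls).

352, 166, 168, 226, 139, 460, 144, 146, 498, 488, NULL, 84, NULL, 362

acct=U12: txns=352 vs 0: differ → 352
acct=U20: txns=166 vs 0: differ → 166
acct=U22: txns=168 vs 0: differ → 168
acct=U27: txns=226 vs 0: differ → 226
acct=U38: txns=139 vs 0: differ → 139
acct=U43: txns=460 vs 0: differ → 460
acct=U46: txns=144 vs 0: differ → 144
acct=U56: txns=146 vs 0: differ → 146
acct=U58: txns=498 vs 0: differ → 498
acct=U63: txns=488 vs 0: differ → 488
acct=U70: txns=0 vs 0: equal → NULL
acct=U71: txns=84 vs 0: differ → 84
acct=U79: txns=0 vs 0: equal → NULL
acct=U91: txns=362 vs 0: differ → 362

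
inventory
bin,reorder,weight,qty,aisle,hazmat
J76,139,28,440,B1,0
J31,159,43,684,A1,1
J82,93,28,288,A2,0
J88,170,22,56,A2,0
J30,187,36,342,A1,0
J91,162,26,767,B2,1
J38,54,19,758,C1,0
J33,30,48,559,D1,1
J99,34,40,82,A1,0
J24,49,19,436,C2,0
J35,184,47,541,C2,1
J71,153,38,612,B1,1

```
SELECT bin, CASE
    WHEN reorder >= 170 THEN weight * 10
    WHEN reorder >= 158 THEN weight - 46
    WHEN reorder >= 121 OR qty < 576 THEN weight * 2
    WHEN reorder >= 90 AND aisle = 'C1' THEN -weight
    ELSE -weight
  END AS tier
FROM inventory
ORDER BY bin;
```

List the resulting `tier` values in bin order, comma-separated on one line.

bin=J24: reorder >= 121 OR qty < 576 → 38
bin=J30: reorder >= 170 → 360
bin=J31: reorder >= 158 → -3
bin=J33: reorder >= 121 OR qty < 576 → 96
bin=J35: reorder >= 170 → 470
bin=J38: ELSE → -19
bin=J71: reorder >= 121 OR qty < 576 → 76
bin=J76: reorder >= 121 OR qty < 576 → 56
bin=J82: reorder >= 121 OR qty < 576 → 56
bin=J88: reorder >= 170 → 220
bin=J91: reorder >= 158 → -20
bin=J99: reorder >= 121 OR qty < 576 → 80

38, 360, -3, 96, 470, -19, 76, 56, 56, 220, -20, 80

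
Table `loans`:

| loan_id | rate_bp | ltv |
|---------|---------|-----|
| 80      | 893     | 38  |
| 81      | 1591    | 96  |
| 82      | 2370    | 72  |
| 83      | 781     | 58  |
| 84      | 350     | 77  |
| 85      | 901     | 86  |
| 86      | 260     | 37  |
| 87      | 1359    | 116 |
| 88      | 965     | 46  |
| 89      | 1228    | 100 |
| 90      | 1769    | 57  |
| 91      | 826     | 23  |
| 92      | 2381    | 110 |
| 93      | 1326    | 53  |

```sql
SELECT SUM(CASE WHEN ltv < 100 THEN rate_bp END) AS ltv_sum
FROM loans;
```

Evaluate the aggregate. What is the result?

loan_id=80: ✓ → 893
loan_id=81: ✓ → 1591
loan_id=82: ✓ → 2370
loan_id=83: ✓ → 781
loan_id=84: ✓ → 350
loan_id=85: ✓ → 901
loan_id=86: ✓ → 260
loan_id=87: ✗
loan_id=88: ✓ → 965
loan_id=89: ✗
loan_id=90: ✓ → 1769
loan_id=91: ✓ → 826
loan_id=92: ✗
loan_id=93: ✓ → 1326
ltv_sum = 893 + 1591 + 2370 + 781 + 350 + 901 + 260 + 965 + 1769 + 826 + 1326 = 12032

12032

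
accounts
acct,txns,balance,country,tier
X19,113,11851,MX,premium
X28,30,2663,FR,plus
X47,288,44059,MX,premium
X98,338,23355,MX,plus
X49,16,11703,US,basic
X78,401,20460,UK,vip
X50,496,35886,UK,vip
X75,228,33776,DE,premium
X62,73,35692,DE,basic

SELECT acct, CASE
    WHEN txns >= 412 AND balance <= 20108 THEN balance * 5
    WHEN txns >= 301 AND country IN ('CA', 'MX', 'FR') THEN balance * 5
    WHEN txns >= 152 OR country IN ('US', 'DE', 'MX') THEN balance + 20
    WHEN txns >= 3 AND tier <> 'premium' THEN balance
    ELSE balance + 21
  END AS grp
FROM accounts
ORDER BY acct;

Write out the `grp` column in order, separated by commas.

11871, 2663, 44079, 11723, 35906, 35712, 33796, 20480, 116775

acct=X19: txns >= 152 OR country IN ('US', 'DE', 'MX') → 11871
acct=X28: txns >= 3 AND tier <> 'premium' → 2663
acct=X47: txns >= 152 OR country IN ('US', 'DE', 'MX') → 44079
acct=X49: txns >= 152 OR country IN ('US', 'DE', 'MX') → 11723
acct=X50: txns >= 152 OR country IN ('US', 'DE', 'MX') → 35906
acct=X62: txns >= 152 OR country IN ('US', 'DE', 'MX') → 35712
acct=X75: txns >= 152 OR country IN ('US', 'DE', 'MX') → 33796
acct=X78: txns >= 152 OR country IN ('US', 'DE', 'MX') → 20480
acct=X98: txns >= 301 AND country IN ('CA', 'MX', 'FR') → 116775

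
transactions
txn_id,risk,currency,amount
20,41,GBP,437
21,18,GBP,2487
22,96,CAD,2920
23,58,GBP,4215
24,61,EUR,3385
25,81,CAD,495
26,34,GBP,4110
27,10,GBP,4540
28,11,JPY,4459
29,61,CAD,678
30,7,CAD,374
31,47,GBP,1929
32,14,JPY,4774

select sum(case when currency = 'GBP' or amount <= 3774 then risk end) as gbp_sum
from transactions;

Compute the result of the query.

514

txn_id=20: ✓ → 41
txn_id=21: ✓ → 18
txn_id=22: ✓ → 96
txn_id=23: ✓ → 58
txn_id=24: ✓ → 61
txn_id=25: ✓ → 81
txn_id=26: ✓ → 34
txn_id=27: ✓ → 10
txn_id=28: ✗
txn_id=29: ✓ → 61
txn_id=30: ✓ → 7
txn_id=31: ✓ → 47
txn_id=32: ✗
gbp_sum = 41 + 18 + 96 + 58 + 61 + 81 + 34 + 10 + 61 + 7 + 47 = 514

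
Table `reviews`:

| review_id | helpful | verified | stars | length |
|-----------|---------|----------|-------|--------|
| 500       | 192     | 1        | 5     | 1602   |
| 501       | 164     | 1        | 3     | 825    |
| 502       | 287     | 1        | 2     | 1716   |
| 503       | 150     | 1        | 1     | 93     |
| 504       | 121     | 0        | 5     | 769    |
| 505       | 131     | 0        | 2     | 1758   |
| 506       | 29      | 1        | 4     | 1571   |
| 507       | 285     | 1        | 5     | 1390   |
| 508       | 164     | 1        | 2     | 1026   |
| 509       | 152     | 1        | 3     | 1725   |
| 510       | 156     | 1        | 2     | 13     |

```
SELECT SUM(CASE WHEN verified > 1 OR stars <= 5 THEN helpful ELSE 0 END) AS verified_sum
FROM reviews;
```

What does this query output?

1831

review_id=500: ✓ → 192
review_id=501: ✓ → 164
review_id=502: ✓ → 287
review_id=503: ✓ → 150
review_id=504: ✓ → 121
review_id=505: ✓ → 131
review_id=506: ✓ → 29
review_id=507: ✓ → 285
review_id=508: ✓ → 164
review_id=509: ✓ → 152
review_id=510: ✓ → 156
verified_sum = 192 + 164 + 287 + 150 + 121 + 131 + 29 + 285 + 164 + 152 + 156 = 1831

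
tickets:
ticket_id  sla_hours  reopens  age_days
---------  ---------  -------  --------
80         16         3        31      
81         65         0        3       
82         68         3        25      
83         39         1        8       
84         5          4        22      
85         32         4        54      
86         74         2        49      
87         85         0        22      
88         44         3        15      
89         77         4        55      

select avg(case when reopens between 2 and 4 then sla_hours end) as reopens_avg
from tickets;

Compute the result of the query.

45.1428571429

ticket_id=80: ✓ → 16
ticket_id=81: ✗
ticket_id=82: ✓ → 68
ticket_id=83: ✗
ticket_id=84: ✓ → 5
ticket_id=85: ✓ → 32
ticket_id=86: ✓ → 74
ticket_id=87: ✗
ticket_id=88: ✓ → 44
ticket_id=89: ✓ → 77
reopens_avg = (16 + 68 + 5 + 32 + 74 + 44 + 77) / 7 = 45.1428571429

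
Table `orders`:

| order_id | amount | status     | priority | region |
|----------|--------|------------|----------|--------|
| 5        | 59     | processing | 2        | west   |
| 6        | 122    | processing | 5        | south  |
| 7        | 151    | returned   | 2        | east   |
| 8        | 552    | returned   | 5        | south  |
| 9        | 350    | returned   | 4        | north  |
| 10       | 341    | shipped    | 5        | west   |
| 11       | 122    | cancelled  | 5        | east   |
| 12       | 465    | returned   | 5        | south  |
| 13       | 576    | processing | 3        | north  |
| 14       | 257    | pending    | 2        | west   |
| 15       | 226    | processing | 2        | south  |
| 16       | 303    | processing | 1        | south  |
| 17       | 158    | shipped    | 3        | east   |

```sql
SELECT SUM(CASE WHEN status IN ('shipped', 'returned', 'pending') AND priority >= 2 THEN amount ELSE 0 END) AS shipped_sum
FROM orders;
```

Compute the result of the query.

2274

order_id=5: ✗
order_id=6: ✗
order_id=7: ✓ → 151
order_id=8: ✓ → 552
order_id=9: ✓ → 350
order_id=10: ✓ → 341
order_id=11: ✗
order_id=12: ✓ → 465
order_id=13: ✗
order_id=14: ✓ → 257
order_id=15: ✗
order_id=16: ✗
order_id=17: ✓ → 158
shipped_sum = 151 + 552 + 350 + 341 + 465 + 257 + 158 = 2274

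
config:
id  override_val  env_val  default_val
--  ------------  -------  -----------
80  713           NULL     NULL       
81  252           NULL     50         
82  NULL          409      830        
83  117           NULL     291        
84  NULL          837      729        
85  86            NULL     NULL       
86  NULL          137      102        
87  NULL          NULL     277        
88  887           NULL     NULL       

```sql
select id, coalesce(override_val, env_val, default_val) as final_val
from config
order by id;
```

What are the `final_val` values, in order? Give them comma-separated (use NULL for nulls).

id=80: override_val=713 → 713
id=81: override_val=252 → 252
id=82: override_val=NULL, env_val=409 → 409
id=83: override_val=117 → 117
id=84: override_val=NULL, env_val=837 → 837
id=85: override_val=86 → 86
id=86: override_val=NULL, env_val=137 → 137
id=87: override_val=NULL, env_val=NULL, default_val=277 → 277
id=88: override_val=887 → 887

713, 252, 409, 117, 837, 86, 137, 277, 887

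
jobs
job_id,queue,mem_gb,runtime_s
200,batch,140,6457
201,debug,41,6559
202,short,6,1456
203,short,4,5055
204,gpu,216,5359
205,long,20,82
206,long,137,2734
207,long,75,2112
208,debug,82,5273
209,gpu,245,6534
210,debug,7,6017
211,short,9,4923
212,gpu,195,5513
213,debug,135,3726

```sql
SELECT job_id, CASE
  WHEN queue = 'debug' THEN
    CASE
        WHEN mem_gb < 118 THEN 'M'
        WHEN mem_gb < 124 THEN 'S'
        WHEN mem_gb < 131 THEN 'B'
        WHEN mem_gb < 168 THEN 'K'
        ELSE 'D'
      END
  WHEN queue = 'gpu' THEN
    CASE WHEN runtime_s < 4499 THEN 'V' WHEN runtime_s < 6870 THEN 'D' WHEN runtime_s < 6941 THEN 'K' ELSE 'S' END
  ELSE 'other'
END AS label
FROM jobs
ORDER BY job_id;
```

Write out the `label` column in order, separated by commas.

other, M, other, other, D, other, other, other, M, D, M, other, D, K

job_id=200: queue='batch' → outer ELSE → other
job_id=201: queue='debug' → inner[mem_gb < 118] → M
job_id=202: queue='short' → outer ELSE → other
job_id=203: queue='short' → outer ELSE → other
job_id=204: queue='gpu' → inner[runtime_s < 6870] → D
job_id=205: queue='long' → outer ELSE → other
job_id=206: queue='long' → outer ELSE → other
job_id=207: queue='long' → outer ELSE → other
job_id=208: queue='debug' → inner[mem_gb < 118] → M
job_id=209: queue='gpu' → inner[runtime_s < 6870] → D
job_id=210: queue='debug' → inner[mem_gb < 118] → M
job_id=211: queue='short' → outer ELSE → other
job_id=212: queue='gpu' → inner[runtime_s < 6870] → D
job_id=213: queue='debug' → inner[mem_gb < 168] → K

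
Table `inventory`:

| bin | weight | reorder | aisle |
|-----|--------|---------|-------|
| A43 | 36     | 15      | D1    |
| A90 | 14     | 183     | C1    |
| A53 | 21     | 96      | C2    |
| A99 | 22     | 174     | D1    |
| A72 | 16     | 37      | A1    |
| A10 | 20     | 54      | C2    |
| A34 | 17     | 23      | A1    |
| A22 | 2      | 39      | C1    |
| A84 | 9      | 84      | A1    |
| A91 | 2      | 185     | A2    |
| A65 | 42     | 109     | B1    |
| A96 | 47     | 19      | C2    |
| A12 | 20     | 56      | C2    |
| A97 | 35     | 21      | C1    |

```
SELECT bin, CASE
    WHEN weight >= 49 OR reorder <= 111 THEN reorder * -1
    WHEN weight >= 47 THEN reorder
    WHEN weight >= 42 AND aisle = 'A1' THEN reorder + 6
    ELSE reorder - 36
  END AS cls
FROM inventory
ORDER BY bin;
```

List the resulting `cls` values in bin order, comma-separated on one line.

bin=A10: weight >= 49 OR reorder <= 111 → -54
bin=A12: weight >= 49 OR reorder <= 111 → -56
bin=A22: weight >= 49 OR reorder <= 111 → -39
bin=A34: weight >= 49 OR reorder <= 111 → -23
bin=A43: weight >= 49 OR reorder <= 111 → -15
bin=A53: weight >= 49 OR reorder <= 111 → -96
bin=A65: weight >= 49 OR reorder <= 111 → -109
bin=A72: weight >= 49 OR reorder <= 111 → -37
bin=A84: weight >= 49 OR reorder <= 111 → -84
bin=A90: ELSE → 147
bin=A91: ELSE → 149
bin=A96: weight >= 49 OR reorder <= 111 → -19
bin=A97: weight >= 49 OR reorder <= 111 → -21
bin=A99: ELSE → 138

-54, -56, -39, -23, -15, -96, -109, -37, -84, 147, 149, -19, -21, 138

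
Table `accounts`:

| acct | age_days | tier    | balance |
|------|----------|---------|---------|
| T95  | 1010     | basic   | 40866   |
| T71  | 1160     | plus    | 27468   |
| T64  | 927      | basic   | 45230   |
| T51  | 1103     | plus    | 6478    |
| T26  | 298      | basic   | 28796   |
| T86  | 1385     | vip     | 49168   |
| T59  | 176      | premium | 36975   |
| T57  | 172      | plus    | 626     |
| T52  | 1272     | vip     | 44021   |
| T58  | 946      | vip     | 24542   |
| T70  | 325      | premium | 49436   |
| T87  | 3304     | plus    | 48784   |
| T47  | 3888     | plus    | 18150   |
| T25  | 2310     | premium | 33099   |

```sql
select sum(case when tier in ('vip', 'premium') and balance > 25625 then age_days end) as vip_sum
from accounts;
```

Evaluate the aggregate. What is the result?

acct=T95: ✗
acct=T71: ✗
acct=T64: ✗
acct=T51: ✗
acct=T26: ✗
acct=T86: ✓ → 1385
acct=T59: ✓ → 176
acct=T57: ✗
acct=T52: ✓ → 1272
acct=T58: ✗
acct=T70: ✓ → 325
acct=T87: ✗
acct=T47: ✗
acct=T25: ✓ → 2310
vip_sum = 1385 + 176 + 1272 + 325 + 2310 = 5468

5468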